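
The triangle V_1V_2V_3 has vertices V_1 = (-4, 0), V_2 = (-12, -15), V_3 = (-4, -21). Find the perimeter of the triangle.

48

|V_1V_2| = √((-8)² + (-15)²) = √289 = 17
|V_2V_3| = √((8)² + (-6)²) = √100 = 10
|V_3V_1| = √((0)² + (21)²) = √441 = 21
Perimeter = 17 + 10 + 21 = 48.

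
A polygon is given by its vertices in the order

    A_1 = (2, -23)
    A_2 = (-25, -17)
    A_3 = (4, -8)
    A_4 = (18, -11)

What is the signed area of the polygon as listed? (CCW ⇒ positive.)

Apply the shoelace (surveyor's) formula: 2A = Σ (x_i·y_{i+1} − x_{i+1}·y_i), indices taken mod 4.
A_1→A_2: (2)(-17) − (-25)(-23) = -609
A_2→A_3: (-25)(-8) − (4)(-17) = 268
A_3→A_4: (4)(-11) − (18)(-8) = 100
A_4→A_1: (18)(-23) − (2)(-11) = -392
Σ = -633
Signed area = Σ/2 = -316.5 (negative ⇒ clockwise traversal).

-316.5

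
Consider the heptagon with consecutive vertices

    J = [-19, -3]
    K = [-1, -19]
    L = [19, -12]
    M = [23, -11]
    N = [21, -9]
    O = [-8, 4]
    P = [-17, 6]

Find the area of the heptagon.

Σ = (358) + (373) + (67) + (24) + (12) + (20) + (165) = 1019
Area = |Σ|/2 = 509.5.

509.5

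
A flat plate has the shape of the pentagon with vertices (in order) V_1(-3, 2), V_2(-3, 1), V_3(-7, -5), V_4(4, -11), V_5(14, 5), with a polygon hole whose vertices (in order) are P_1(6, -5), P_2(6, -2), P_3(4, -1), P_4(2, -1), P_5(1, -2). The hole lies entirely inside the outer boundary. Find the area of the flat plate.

158.5

Outer boundary:
Apply the surveyor's formula: 2A = Σ (x_i·y_{i+1} − x_{i+1}·y_i), indices taken mod 5.
Σ = (3) + (22) + (97) + (174) + (43) = 339
Area = |Σ|/2 = 169.5.
Hole:
Σ = (18) + (2) + (-2) + (-3) + (7) = 22
Area = |Σ|/2 = 11.
Net area = 169.5 − 11 = 158.5.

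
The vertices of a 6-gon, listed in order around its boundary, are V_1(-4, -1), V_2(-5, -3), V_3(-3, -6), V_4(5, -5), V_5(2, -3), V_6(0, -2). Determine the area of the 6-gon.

28

V_1→V_2: (-4)(-3) − (-5)(-1) = 7
V_2→V_3: (-5)(-6) − (-3)(-3) = 21
V_3→V_4: (-3)(-5) − (5)(-6) = 45
V_4→V_5: (5)(-3) − (2)(-5) = -5
V_5→V_6: (2)(-2) − (0)(-3) = -4
V_6→V_1: (0)(-1) − (-4)(-2) = -8
Σ = 56
Area = |Σ|/2 = 28.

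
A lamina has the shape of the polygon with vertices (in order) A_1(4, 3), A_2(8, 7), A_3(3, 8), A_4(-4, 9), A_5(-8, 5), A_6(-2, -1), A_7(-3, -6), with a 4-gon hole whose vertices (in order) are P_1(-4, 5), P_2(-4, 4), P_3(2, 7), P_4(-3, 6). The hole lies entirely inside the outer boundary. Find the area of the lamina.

Outer boundary:
Apply Gauss's area formula: 2A = Σ (x_i·y_{i+1} − x_{i+1}·y_i), indices taken mod 7.
Cross-terms: 4, 43, 59, 52, 18, 9, 15  ⇒  Σ = 200
Area = |Σ|/2 = 100.
Hole:
Apply the shoelace (surveyor's) formula: 2A = Σ (x_i·y_{i+1} − x_{i+1}·y_i), indices taken mod 4.
Σ = (4) + (-36) + (33) + (9) = 10
Area = |Σ|/2 = 5.
Net area = 100 − 5 = 95.

95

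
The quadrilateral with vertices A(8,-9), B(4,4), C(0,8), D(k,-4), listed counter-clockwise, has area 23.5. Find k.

5

The doubled signed area Σ (x_i y_{i+1} − x_{i+1} y_i) is linear in k.
With k=0 it equals 132; the coefficient of k is -17 (from the two edges through D).
So -17·k + 132 = 2·23.5 = 47 ⇒ k = 5.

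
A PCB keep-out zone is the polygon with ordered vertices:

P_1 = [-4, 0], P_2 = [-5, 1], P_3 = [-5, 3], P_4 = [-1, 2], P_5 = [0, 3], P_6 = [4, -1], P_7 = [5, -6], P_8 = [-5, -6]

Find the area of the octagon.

69.5

Apply the shoelace (surveyor's) formula: 2A = Σ (x_i·y_{i+1} − x_{i+1}·y_i), indices taken mod 8.
P_1→P_2: (-4)(1) − (-5)(0) = -4
P_2→P_3: (-5)(3) − (-5)(1) = -10
P_3→P_4: (-5)(2) − (-1)(3) = -7
P_4→P_5: (-1)(3) − (0)(2) = -3
P_5→P_6: (0)(-1) − (4)(3) = -12
P_6→P_7: (4)(-6) − (5)(-1) = -19
P_7→P_8: (5)(-6) − (-5)(-6) = -60
P_8→P_1: (-5)(0) − (-4)(-6) = -24
Σ = -139
Area = |Σ|/2 = 69.5.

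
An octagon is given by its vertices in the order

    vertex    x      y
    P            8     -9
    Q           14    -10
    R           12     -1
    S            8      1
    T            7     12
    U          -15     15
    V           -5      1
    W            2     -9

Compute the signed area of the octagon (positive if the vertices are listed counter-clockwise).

351.5

P→Q: (8)(-10) − (14)(-9) = 46
Q→R: (14)(-1) − (12)(-10) = 106
R→S: (12)(1) − (8)(-1) = 20
S→T: (8)(12) − (7)(1) = 89
T→U: (7)(15) − (-15)(12) = 285
U→V: (-15)(1) − (-5)(15) = 60
V→W: (-5)(-9) − (2)(1) = 43
W→P: (2)(-9) − (8)(-9) = 54
Σ = 703
Signed area = Σ/2 = 351.5 (positive ⇒ counter-clockwise traversal).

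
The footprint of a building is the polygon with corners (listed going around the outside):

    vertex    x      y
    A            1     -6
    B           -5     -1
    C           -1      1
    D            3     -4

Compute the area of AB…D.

25

Σ = (-31) + (-6) + (1) + (-14) = -50
Area = |Σ|/2 = 25.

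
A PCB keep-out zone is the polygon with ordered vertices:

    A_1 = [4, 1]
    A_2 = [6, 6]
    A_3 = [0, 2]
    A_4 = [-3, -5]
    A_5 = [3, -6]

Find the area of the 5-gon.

48

Apply Gauss's area formula: 2A = Σ (x_i·y_{i+1} − x_{i+1}·y_i), indices taken mod 5.
Σ = (18) + (12) + (6) + (33) + (27) = 96
Area = |Σ|/2 = 48.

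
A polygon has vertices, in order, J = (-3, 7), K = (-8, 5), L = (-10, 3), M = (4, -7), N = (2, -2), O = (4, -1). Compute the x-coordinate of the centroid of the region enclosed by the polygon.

Apply Gauss's area formula. First the cross-terms c_i = x_i·y_{i+1} − x_{i+1}·y_i:
  41, 26, 58, 6, 6, 25  ⇒  2A = 162, A = 81.
Then Σ (x_i + x_{i+1})·c_i = -1170, so x̄ = -1170 / (6·81) = -65/27.

-65/27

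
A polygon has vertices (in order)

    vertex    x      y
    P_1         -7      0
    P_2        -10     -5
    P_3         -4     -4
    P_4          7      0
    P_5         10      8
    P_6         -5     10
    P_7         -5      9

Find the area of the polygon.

Apply the shoelace (surveyor's) formula: 2A = Σ (x_i·y_{i+1} − x_{i+1}·y_i), indices taken mod 7.
P_1→P_2: (-7)(-5) − (-10)(0) = 35
P_2→P_3: (-10)(-4) − (-4)(-5) = 20
P_3→P_4: (-4)(0) − (7)(-4) = 28
P_4→P_5: (7)(8) − (10)(0) = 56
P_5→P_6: (10)(10) − (-5)(8) = 140
P_6→P_7: (-5)(9) − (-5)(10) = 5
P_7→P_1: (-5)(0) − (-7)(9) = 63
Σ = 347
Area = |Σ|/2 = 173.5.

173.5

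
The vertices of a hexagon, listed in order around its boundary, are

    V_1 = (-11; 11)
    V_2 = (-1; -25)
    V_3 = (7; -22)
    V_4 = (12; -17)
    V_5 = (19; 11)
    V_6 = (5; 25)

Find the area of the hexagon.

916.5

Apply Gauss's area formula: 2A = Σ (x_i·y_{i+1} − x_{i+1}·y_i), indices taken mod 6.
Cross-terms: 286, 197, 145, 455, 420, 330  ⇒  Σ = 1833
Area = |Σ|/2 = 916.5.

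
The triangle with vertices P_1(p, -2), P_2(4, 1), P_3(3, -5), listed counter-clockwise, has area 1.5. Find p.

4

The doubled signed area Σ (x_i y_{i+1} − x_{i+1} y_i) is linear in p.
With p=0 it equals -21; the coefficient of p is 6 (from the two edges through P_1).
So 6·p + -21 = 2·1.5 = 3 ⇒ p = 4.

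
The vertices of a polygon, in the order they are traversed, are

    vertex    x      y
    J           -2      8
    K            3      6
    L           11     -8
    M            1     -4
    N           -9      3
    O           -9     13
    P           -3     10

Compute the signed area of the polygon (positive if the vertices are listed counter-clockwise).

Apply the surveyor's formula: 2A = Σ (x_i·y_{i+1} − x_{i+1}·y_i), indices taken mod 7.
J→K: (-2)(6) − (3)(8) = -36
K→L: (3)(-8) − (11)(6) = -90
L→M: (11)(-4) − (1)(-8) = -36
M→N: (1)(3) − (-9)(-4) = -33
N→O: (-9)(13) − (-9)(3) = -90
O→P: (-9)(10) − (-3)(13) = -51
P→J: (-3)(8) − (-2)(10) = -4
Σ = -340
Signed area = Σ/2 = -170 (negative ⇒ clockwise traversal).

-170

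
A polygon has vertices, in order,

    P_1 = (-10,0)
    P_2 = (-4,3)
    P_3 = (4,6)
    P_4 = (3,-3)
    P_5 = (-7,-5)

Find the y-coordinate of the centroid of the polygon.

Apply the shoelace (surveyor's) formula. First the cross-terms c_i = x_i·y_{i+1} − x_{i+1}·y_i:
  -30, -36, -30, -36, -50  ⇒  2A = -182, A = -91.
Then Σ (y_i + y_{i+1})·c_i = 34, so ȳ = 34 / (6·(-91)) = -17/273.

-17/273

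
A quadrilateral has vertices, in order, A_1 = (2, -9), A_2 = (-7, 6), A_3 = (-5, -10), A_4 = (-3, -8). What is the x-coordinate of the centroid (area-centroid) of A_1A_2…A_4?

Apply the surveyor's formula. First the cross-terms c_i = x_i·y_{i+1} − x_{i+1}·y_i:
  -51, 100, 10, 43  ⇒  2A = 102, A = 51.
Then Σ (x_i + x_{i+1})·c_i = -1068, so x̄ = -1068 / (6·51) = -178/51.

-178/51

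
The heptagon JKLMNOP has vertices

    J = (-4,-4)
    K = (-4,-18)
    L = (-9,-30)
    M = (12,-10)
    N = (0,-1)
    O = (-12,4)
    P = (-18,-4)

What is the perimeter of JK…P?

108

|JK| = √((0)² + (-14)²) = √196 = 14
|KL| = √((-5)² + (-12)²) = √169 = 13
|LM| = √((21)² + (20)²) = √841 = 29
|MN| = √((-12)² + (9)²) = √225 = 15
|NO| = √((-12)² + (5)²) = √169 = 13
|OP| = √((-6)² + (-8)²) = √100 = 10
|PJ| = √((14)² + (0)²) = √196 = 14
Perimeter = 14 + 13 + 29 + 15 + 13 + 10 + 14 = 108.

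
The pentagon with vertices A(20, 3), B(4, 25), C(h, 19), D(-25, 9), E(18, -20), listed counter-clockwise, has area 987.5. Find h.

Write out the shoelace sum; only the two edges meeting at C involve h:
2·Area = [(4·19 − h·25) + (h·9 − (-25)·19)] + 1280
       = -16·h + 1831 = 1975
⇒ h = -9.

-9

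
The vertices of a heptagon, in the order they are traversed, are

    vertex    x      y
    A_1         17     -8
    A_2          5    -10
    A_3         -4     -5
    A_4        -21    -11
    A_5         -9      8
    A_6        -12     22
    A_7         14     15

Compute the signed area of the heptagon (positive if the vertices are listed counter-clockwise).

-740

Apply the shoelace formula: 2A = Σ (x_i·y_{i+1} − x_{i+1}·y_i), indices taken mod 7.
A_1→A_2: (17)(-10) − (5)(-8) = -130
A_2→A_3: (5)(-5) − (-4)(-10) = -65
A_3→A_4: (-4)(-11) − (-21)(-5) = -61
A_4→A_5: (-21)(8) − (-9)(-11) = -267
A_5→A_6: (-9)(22) − (-12)(8) = -102
A_6→A_7: (-12)(15) − (14)(22) = -488
A_7→A_1: (14)(-8) − (17)(15) = -367
Σ = -1480
Signed area = Σ/2 = -740 (negative ⇒ clockwise traversal).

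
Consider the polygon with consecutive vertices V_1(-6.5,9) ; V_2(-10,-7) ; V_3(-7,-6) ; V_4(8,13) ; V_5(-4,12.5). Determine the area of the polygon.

Apply the shoelace formula: 2A = Σ (x_i·y_{i+1} − x_{i+1}·y_i), indices taken mod 5.
Σ = (135.5) + (11) + (-43) + (152) + (45.25) = 300.75
Area = |Σ|/2 = 150.375.

150.375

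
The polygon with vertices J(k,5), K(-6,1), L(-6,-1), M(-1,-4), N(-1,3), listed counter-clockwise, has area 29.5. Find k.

The doubled signed area Σ (x_i y_{i+1} − x_{i+1} y_i) is linear in k.
With k=0 it equals 53; the coefficient of k is -2 (from the two edges through J).
So -2·k + 53 = 2·29.5 = 59 ⇒ k = -3.

-3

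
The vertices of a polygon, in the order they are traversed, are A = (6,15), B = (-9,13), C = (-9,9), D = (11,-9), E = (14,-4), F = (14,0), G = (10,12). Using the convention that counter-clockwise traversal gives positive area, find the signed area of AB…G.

307.5

Apply the surveyor's formula: 2A = Σ (x_i·y_{i+1} − x_{i+1}·y_i), indices taken mod 7.
Cross-terms: 213, 36, -18, 82, 56, 168, 78  ⇒  Σ = 615
Signed area = Σ/2 = 307.5 (positive ⇒ counter-clockwise traversal).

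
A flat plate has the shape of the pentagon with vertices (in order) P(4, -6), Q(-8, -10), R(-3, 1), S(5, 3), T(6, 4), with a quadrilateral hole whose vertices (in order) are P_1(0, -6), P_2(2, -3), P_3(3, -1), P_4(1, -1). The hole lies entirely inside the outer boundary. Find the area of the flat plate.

Outer boundary:
Apply Gauss's area formula: 2A = Σ (x_i·y_{i+1} − x_{i+1}·y_i), indices taken mod 5.
Σ = (-88) + (-38) + (-14) + (2) + (-52) = -190
Area = |Σ|/2 = 95.
Hole:
Σ = (12) + (7) + (-2) + (-6) = 11
Area = |Σ|/2 = 5.5.
Net area = 95 − 5.5 = 89.5.

89.5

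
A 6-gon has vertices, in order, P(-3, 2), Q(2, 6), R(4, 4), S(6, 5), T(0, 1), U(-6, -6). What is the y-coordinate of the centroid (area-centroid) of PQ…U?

Apply the shoelace (surveyor's) formula. First the cross-terms c_i = x_i·y_{i+1} − x_{i+1}·y_i:
  -22, -16, -4, 6, 6, -30  ⇒  2A = -60, A = -30.
Then Σ (y_i + y_{i+1})·c_i = -246, so ȳ = -246 / (6·(-30)) = 41/30.

41/30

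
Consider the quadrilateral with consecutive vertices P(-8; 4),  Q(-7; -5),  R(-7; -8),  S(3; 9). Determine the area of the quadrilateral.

67

Apply the shoelace (surveyor's) formula: 2A = Σ (x_i·y_{i+1} − x_{i+1}·y_i), indices taken mod 4.
Σ = (68) + (21) + (-39) + (84) = 134
Area = |Σ|/2 = 67.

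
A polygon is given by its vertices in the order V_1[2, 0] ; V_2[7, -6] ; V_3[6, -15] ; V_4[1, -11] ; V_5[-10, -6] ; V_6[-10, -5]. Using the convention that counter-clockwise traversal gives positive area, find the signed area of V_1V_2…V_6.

Cross-terms: -12, -69, -51, -116, -10, 10  ⇒  Σ = -248
Signed area = Σ/2 = -124 (negative ⇒ clockwise traversal).

-124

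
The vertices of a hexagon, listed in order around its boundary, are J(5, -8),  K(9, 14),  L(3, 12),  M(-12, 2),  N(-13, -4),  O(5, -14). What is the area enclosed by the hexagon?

Apply the shoelace (surveyor's) formula: 2A = Σ (x_i·y_{i+1} − x_{i+1}·y_i), indices taken mod 6.
Σ = (142) + (66) + (150) + (74) + (202) + (30) = 664
Area = |Σ|/2 = 332.

332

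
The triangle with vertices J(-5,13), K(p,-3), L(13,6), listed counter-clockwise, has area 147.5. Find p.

Write out the shoelace sum; only the two edges meeting at K involve p:
2·Area = [((-5)·(-3) − p·13) + (p·6 − 13·(-3))] + 199
       = -7·p + 253 = 295
⇒ p = -6.

-6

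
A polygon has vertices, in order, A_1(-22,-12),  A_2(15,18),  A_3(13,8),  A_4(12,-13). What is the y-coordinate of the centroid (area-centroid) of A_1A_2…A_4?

-521/205

Apply the shoelace (surveyor's) formula. First the cross-terms c_i = x_i·y_{i+1} − x_{i+1}·y_i:
  -216, -114, -265, -430  ⇒  2A = -1025, A = -512.5.
Then Σ (y_i + y_{i+1})·c_i = 7815, so ȳ = 7815 / (6·(-512.5)) = -521/205.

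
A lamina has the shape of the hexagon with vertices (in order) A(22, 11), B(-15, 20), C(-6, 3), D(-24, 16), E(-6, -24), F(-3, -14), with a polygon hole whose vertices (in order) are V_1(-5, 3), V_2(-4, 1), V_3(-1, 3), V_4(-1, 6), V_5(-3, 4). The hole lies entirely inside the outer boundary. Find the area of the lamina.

798.5

Outer boundary:
Apply the shoelace (surveyor's) formula: 2A = Σ (x_i·y_{i+1} − x_{i+1}·y_i), indices taken mod 6.
Cross-terms: 605, 75, -24, 672, 12, 275  ⇒  Σ = 1615
Area = |Σ|/2 = 807.5.
Hole:
Apply the surveyor's formula: 2A = Σ (x_i·y_{i+1} − x_{i+1}·y_i), indices taken mod 5.
V_1→V_2: (-5)(1) − (-4)(3) = 7
V_2→V_3: (-4)(3) − (-1)(1) = -11
V_3→V_4: (-1)(6) − (-1)(3) = -3
V_4→V_5: (-1)(4) − (-3)(6) = 14
V_5→V_1: (-3)(3) − (-5)(4) = 11
Σ = 18
Area = |Σ|/2 = 9.
Net area = 807.5 − 9 = 798.5.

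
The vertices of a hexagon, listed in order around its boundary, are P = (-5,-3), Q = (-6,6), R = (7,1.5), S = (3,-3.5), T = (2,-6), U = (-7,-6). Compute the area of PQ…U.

Apply the shoelace formula: 2A = Σ (x_i·y_{i+1} − x_{i+1}·y_i), indices taken mod 6.
Cross-terms: -48, -51, -29, -11, -54, -9  ⇒  Σ = -202
Area = |Σ|/2 = 101.

101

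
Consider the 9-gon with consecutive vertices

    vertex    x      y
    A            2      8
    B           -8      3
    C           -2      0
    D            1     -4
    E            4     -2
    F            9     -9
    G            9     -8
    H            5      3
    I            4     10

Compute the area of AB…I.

Apply the shoelace formula: 2A = Σ (x_i·y_{i+1} − x_{i+1}·y_i), indices taken mod 9.
Σ = (70) + (6) + (8) + (14) + (-18) + (9) + (67) + (38) + (12) = 206
Area = |Σ|/2 = 103.

103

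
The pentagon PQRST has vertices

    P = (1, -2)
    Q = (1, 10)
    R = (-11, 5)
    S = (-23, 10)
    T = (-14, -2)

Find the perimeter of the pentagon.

68

|PQ| = √((0)² + (12)²) = √144 = 12
|QR| = √((-12)² + (-5)²) = √169 = 13
|RS| = √((-12)² + (5)²) = √169 = 13
|ST| = √((9)² + (-12)²) = √225 = 15
|TP| = √((15)² + (0)²) = √225 = 15
Perimeter = 12 + 13 + 13 + 15 + 15 = 68.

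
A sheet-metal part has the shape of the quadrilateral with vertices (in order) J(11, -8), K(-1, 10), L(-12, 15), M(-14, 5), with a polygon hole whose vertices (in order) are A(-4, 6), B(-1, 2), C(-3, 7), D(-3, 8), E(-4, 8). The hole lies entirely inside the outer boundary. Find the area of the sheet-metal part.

Outer boundary:
Apply the shoelace formula: 2A = Σ (x_i·y_{i+1} − x_{i+1}·y_i), indices taken mod 4.
Cross-terms: 102, 105, 150, 57  ⇒  Σ = 414
Area = |Σ|/2 = 207.
Hole:
Apply the shoelace formula: 2A = Σ (x_i·y_{i+1} − x_{i+1}·y_i), indices taken mod 5.
Cross-terms: -2, -1, -3, 8, 8  ⇒  Σ = 10
Area = |Σ|/2 = 5.
Net area = 207 − 5 = 202.

202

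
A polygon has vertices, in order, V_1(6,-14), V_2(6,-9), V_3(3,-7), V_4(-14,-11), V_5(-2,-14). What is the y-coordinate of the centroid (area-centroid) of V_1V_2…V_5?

Apply Gauss's area formula. First the cross-terms c_i = x_i·y_{i+1} − x_{i+1}·y_i:
  30, -15, -131, 174, 112  ⇒  2A = 170, A = 85.
Then Σ (y_i + y_{i+1})·c_i = -5578, so ȳ = -5578 / (6·85) = -2789/255.

-2789/255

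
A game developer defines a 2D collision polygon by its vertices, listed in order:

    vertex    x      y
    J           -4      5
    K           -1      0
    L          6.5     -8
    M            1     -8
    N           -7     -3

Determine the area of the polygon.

Apply Gauss's area formula: 2A = Σ (x_i·y_{i+1} − x_{i+1}·y_i), indices taken mod 5.
J→K: (-4)(0) − (-1)(5) = 5
K→L: (-1)(-8) − (6.5)(0) = 8
L→M: (6.5)(-8) − (1)(-8) = -44
M→N: (1)(-3) − (-7)(-8) = -59
N→J: (-7)(5) − (-4)(-3) = -47
Σ = -137
Area = |Σ|/2 = 68.5.

68.5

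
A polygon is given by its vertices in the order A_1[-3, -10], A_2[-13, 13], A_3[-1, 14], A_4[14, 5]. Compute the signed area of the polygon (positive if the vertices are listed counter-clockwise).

-332

Cross-terms: -169, -169, -201, -125  ⇒  Σ = -664
Signed area = Σ/2 = -332 (negative ⇒ clockwise traversal).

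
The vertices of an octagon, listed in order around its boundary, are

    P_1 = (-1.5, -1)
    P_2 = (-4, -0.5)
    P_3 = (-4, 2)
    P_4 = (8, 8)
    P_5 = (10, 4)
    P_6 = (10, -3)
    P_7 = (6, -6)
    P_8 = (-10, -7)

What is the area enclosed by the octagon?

161.875

Cross-terms: -3.25, -10, -48, -48, -70, -42, -102, -0.5  ⇒  Σ = -323.75
Area = |Σ|/2 = 161.875.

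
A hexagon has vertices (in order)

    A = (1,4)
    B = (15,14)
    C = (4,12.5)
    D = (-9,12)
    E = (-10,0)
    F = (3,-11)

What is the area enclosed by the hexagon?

249.5

Apply Gauss's area formula: 2A = Σ (x_i·y_{i+1} − x_{i+1}·y_i), indices taken mod 6.
Σ = (-46) + (131.5) + (160.5) + (120) + (110) + (23) = 499
Area = |Σ|/2 = 249.5.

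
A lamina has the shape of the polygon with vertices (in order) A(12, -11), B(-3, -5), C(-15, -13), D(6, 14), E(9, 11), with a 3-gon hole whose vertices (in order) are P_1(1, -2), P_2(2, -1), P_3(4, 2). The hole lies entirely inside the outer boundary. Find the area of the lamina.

275.5

Outer boundary:
Cross-terms: -93, -36, -132, -60, -231  ⇒  Σ = -552
Area = |Σ|/2 = 276.
Hole:
P_1→P_2: (1)(-1) − (2)(-2) = 3
P_2→P_3: (2)(2) − (4)(-1) = 8
P_3→P_1: (4)(-2) − (1)(2) = -10
Σ = 1
Area = |Σ|/2 = 0.5.
Net area = 276 − 0.5 = 275.5.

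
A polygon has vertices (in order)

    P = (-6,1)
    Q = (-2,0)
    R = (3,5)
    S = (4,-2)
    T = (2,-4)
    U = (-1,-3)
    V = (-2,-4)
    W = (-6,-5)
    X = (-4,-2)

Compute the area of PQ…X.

P→Q: (-6)(0) − (-2)(1) = 2
Q→R: (-2)(5) − (3)(0) = -10
R→S: (3)(-2) − (4)(5) = -26
S→T: (4)(-4) − (2)(-2) = -12
T→U: (2)(-3) − (-1)(-4) = -10
U→V: (-1)(-4) − (-2)(-3) = -2
V→W: (-2)(-5) − (-6)(-4) = -14
W→X: (-6)(-2) − (-4)(-5) = -8
X→P: (-4)(1) − (-6)(-2) = -16
Σ = -96
Area = |Σ|/2 = 48.

48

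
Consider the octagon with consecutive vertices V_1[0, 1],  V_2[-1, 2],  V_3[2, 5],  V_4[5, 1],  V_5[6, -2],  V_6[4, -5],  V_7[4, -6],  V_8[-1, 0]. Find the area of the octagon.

Apply the surveyor's formula: 2A = Σ (x_i·y_{i+1} − x_{i+1}·y_i), indices taken mod 8.
Σ = (1) + (-9) + (-23) + (-16) + (-22) + (-4) + (-6) + (-1) = -80
Area = |Σ|/2 = 40.

40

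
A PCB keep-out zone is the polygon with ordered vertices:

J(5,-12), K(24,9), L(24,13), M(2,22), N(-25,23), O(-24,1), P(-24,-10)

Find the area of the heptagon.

Apply Gauss's area formula: 2A = Σ (x_i·y_{i+1} − x_{i+1}·y_i), indices taken mod 7.
Σ = (333) + (96) + (502) + (596) + (527) + (264) + (338) = 2656
Area = |Σ|/2 = 1328.

1328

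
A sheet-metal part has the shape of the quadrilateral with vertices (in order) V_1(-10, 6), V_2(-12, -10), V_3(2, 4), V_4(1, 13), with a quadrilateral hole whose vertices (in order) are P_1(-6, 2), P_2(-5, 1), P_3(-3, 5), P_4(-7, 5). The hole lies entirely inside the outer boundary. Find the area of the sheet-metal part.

142

Outer boundary:
Apply the surveyor's formula: 2A = Σ (x_i·y_{i+1} − x_{i+1}·y_i), indices taken mod 4.
Σ = (172) + (-28) + (22) + (136) = 302
Area = |Σ|/2 = 151.
Hole:
Apply the shoelace (surveyor's) formula: 2A = Σ (x_i·y_{i+1} − x_{i+1}·y_i), indices taken mod 4.
P_1→P_2: (-6)(1) − (-5)(2) = 4
P_2→P_3: (-5)(5) − (-3)(1) = -22
P_3→P_4: (-3)(5) − (-7)(5) = 20
P_4→P_1: (-7)(2) − (-6)(5) = 16
Σ = 18
Area = |Σ|/2 = 9.
Net area = 151 − 9 = 142.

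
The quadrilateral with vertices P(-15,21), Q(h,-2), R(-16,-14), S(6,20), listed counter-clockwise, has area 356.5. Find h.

-15

Write out the shoelace sum; only the two edges meeting at Q involve h:
2·Area = [((-15)·(-2) − h·21) + (h·(-14) − (-16)·(-2))] + 190
       = -35·h + 188 = 713
⇒ h = -15.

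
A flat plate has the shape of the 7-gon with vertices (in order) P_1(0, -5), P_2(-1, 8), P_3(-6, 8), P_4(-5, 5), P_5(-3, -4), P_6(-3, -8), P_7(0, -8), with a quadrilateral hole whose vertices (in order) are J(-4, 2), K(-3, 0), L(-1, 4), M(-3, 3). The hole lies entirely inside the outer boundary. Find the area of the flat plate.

53.5

Outer boundary:
Apply Gauss's area formula: 2A = Σ (x_i·y_{i+1} − x_{i+1}·y_i), indices taken mod 7.
Σ = (-5) + (40) + (10) + (35) + (12) + (24) + (0) = 116
Area = |Σ|/2 = 58.
Hole:
Σ = (6) + (-12) + (9) + (6) = 9
Area = |Σ|/2 = 4.5.
Net area = 58 − 4.5 = 53.5.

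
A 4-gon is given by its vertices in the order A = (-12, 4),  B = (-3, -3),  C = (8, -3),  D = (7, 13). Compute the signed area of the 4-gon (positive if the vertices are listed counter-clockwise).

195

Cross-terms: 48, 33, 125, 184  ⇒  Σ = 390
Signed area = Σ/2 = 195 (positive ⇒ counter-clockwise traversal).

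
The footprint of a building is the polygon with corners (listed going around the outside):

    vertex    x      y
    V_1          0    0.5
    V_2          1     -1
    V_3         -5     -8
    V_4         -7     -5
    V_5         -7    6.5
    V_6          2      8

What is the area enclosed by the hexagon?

96.5

Apply the shoelace (surveyor's) formula: 2A = Σ (x_i·y_{i+1} − x_{i+1}·y_i), indices taken mod 6.
Σ = (-0.5) + (-13) + (-31) + (-80.5) + (-69) + (1) = -193
Area = |Σ|/2 = 96.5.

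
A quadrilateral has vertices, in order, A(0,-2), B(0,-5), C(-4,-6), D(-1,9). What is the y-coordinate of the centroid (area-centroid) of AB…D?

Apply Gauss's area formula. First the cross-terms c_i = x_i·y_{i+1} − x_{i+1}·y_i:
  0, -20, -42, 2  ⇒  2A = -60, A = -30.
Then Σ (y_i + y_{i+1})·c_i = 108, so ȳ = 108 / (6·(-30)) = -0.6.

-0.6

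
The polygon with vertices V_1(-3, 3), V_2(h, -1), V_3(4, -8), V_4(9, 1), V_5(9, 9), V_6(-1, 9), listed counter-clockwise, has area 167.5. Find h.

-6

The doubled signed area Σ (x_i y_{i+1} − x_{i+1} y_i) is linear in h.
With h=0 it equals 269; the coefficient of h is -11 (from the two edges through V_2).
So -11·h + 269 = 2·167.5 = 335 ⇒ h = -6.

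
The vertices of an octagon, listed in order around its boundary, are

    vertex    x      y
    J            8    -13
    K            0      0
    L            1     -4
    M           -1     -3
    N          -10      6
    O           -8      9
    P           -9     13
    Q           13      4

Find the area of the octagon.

Apply the surveyor's formula: 2A = Σ (x_i·y_{i+1} − x_{i+1}·y_i), indices taken mod 8.
J→K: (8)(0) − (0)(-13) = 0
K→L: (0)(-4) − (1)(0) = 0
L→M: (1)(-3) − (-1)(-4) = -7
M→N: (-1)(6) − (-10)(-3) = -36
N→O: (-10)(9) − (-8)(6) = -42
O→P: (-8)(13) − (-9)(9) = -23
P→Q: (-9)(4) − (13)(13) = -205
Q→J: (13)(-13) − (8)(4) = -201
Σ = -514
Area = |Σ|/2 = 257.

257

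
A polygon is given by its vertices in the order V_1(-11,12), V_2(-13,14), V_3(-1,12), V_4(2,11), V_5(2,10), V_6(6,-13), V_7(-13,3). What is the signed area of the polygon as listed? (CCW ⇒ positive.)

-268.5

Σ = (2) + (-142) + (-35) + (-2) + (-86) + (-151) + (-123) = -537
Signed area = Σ/2 = -268.5 (negative ⇒ clockwise traversal).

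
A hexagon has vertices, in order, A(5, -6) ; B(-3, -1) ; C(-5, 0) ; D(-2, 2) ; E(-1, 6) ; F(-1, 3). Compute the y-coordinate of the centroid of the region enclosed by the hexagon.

-20/27

Apply the surveyor's formula. First the cross-terms c_i = x_i·y_{i+1} − x_{i+1}·y_i:
  -23, -5, -10, -10, 3, -9  ⇒  2A = -54, A = -27.
Then Σ (y_i + y_{i+1})·c_i = 120, so ȳ = 120 / (6·(-27)) = -20/27.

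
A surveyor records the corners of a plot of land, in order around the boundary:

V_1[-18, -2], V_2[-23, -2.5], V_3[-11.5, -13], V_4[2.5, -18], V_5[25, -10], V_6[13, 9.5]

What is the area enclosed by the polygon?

723.125

Apply the surveyor's formula: 2A = Σ (x_i·y_{i+1} − x_{i+1}·y_i), indices taken mod 6.
V_1→V_2: (-18)(-2.5) − (-23)(-2) = -1
V_2→V_3: (-23)(-13) − (-11.5)(-2.5) = 270.25
V_3→V_4: (-11.5)(-18) − (2.5)(-13) = 239.5
V_4→V_5: (2.5)(-10) − (25)(-18) = 425
V_5→V_6: (25)(9.5) − (13)(-10) = 367.5
V_6→V_1: (13)(-2) − (-18)(9.5) = 145
Σ = 1446.25
Area = |Σ|/2 = 723.125.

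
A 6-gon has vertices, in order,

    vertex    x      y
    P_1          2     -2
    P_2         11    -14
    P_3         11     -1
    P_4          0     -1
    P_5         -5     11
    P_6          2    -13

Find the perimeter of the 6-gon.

88

|P_1P_2| = √((9)² + (-12)²) = √225 = 15
|P_2P_3| = √((0)² + (13)²) = √169 = 13
|P_3P_4| = √((-11)² + (0)²) = √121 = 11
|P_4P_5| = √((-5)² + (12)²) = √169 = 13
|P_5P_6| = √((7)² + (-24)²) = √625 = 25
|P_6P_1| = √((0)² + (11)²) = √121 = 11
Perimeter = 15 + 13 + 11 + 13 + 25 + 11 = 88.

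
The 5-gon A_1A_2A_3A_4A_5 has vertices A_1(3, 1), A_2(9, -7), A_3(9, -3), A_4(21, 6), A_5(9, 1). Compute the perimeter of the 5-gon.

48

|A_1A_2| = √((6)² + (-8)²) = √100 = 10
|A_2A_3| = √((0)² + (4)²) = √16 = 4
|A_3A_4| = √((12)² + (9)²) = √225 = 15
|A_4A_5| = √((-12)² + (-5)²) = √169 = 13
|A_5A_1| = √((-6)² + (0)²) = √36 = 6
Perimeter = 10 + 4 + 15 + 13 + 6 = 48.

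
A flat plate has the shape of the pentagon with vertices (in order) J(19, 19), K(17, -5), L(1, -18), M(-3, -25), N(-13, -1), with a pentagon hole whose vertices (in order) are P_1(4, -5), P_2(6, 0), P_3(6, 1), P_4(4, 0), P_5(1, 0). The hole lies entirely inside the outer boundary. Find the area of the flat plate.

660.5

Outer boundary:
Apply the surveyor's formula: 2A = Σ (x_i·y_{i+1} − x_{i+1}·y_i), indices taken mod 5.
Cross-terms: -418, -301, -79, -322, -228  ⇒  Σ = -1348
Area = |Σ|/2 = 674.
Hole:
Cross-terms: 30, 6, -4, 0, -5  ⇒  Σ = 27
Area = |Σ|/2 = 13.5.
Net area = 674 − 13.5 = 660.5.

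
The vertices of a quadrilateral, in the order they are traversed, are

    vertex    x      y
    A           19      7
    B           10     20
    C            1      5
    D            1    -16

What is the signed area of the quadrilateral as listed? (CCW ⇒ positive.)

315

Apply the surveyor's formula: 2A = Σ (x_i·y_{i+1} − x_{i+1}·y_i), indices taken mod 4.
Σ = (310) + (30) + (-21) + (311) = 630
Signed area = Σ/2 = 315 (positive ⇒ counter-clockwise traversal).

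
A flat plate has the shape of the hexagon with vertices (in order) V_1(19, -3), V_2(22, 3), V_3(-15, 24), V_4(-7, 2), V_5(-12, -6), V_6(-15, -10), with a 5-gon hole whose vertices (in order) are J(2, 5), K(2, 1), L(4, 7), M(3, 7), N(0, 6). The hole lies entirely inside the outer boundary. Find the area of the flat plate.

Outer boundary:
Apply Gauss's area formula: 2A = Σ (x_i·y_{i+1} − x_{i+1}·y_i), indices taken mod 6.
Σ = (123) + (573) + (138) + (66) + (30) + (235) = 1165
Area = |Σ|/2 = 582.5.
Hole:
Apply Gauss's area formula: 2A = Σ (x_i·y_{i+1} − x_{i+1}·y_i), indices taken mod 5.
Cross-terms: -8, 10, 7, 18, -12  ⇒  Σ = 15
Area = |Σ|/2 = 7.5.
Net area = 582.5 − 7.5 = 575.

575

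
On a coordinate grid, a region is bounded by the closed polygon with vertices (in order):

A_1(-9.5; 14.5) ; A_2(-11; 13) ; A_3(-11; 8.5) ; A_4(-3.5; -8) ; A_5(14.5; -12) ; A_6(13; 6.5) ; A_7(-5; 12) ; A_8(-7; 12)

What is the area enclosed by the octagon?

418.25

Apply the shoelace (surveyor's) formula: 2A = Σ (x_i·y_{i+1} − x_{i+1}·y_i), indices taken mod 8.
Σ = (36) + (49.5) + (117.75) + (158) + (250.25) + (188.5) + (24) + (12.5) = 836.5
Area = |Σ|/2 = 418.25.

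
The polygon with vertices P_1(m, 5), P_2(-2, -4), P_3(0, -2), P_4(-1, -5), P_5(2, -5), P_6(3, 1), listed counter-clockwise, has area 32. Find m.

The doubled signed area Σ (x_i y_{i+1} − x_{i+1} y_i) is linear in m.
With m=0 it equals 59; the coefficient of m is -5 (from the two edges through P_1).
So -5·m + 59 = 2·32 = 64 ⇒ m = -1.

-1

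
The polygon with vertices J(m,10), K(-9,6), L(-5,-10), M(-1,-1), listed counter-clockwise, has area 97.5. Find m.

0

The doubled signed area Σ (x_i y_{i+1} − x_{i+1} y_i) is linear in m.
With m=0 it equals 195; the coefficient of m is 7 (from the two edges through J).
So 7·m + 195 = 2·97.5 = 195 ⇒ m = 0.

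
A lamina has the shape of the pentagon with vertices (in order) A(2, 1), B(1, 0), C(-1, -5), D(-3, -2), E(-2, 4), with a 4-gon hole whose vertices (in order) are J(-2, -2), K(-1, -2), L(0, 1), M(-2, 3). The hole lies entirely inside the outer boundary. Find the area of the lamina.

16

Outer boundary:
Apply Gauss's area formula: 2A = Σ (x_i·y_{i+1} − x_{i+1}·y_i), indices taken mod 5.
Σ = (-1) + (-5) + (-13) + (-16) + (-10) = -45
Area = |Σ|/2 = 22.5.
Hole:
Apply the shoelace formula: 2A = Σ (x_i·y_{i+1} − x_{i+1}·y_i), indices taken mod 4.
Σ = (2) + (-1) + (2) + (10) = 13
Area = |Σ|/2 = 6.5.
Net area = 22.5 − 6.5 = 16.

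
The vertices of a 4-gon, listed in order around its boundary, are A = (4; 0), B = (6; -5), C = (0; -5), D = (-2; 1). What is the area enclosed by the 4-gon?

32

Apply the shoelace formula: 2A = Σ (x_i·y_{i+1} − x_{i+1}·y_i), indices taken mod 4.
A→B: (4)(-5) − (6)(0) = -20
B→C: (6)(-5) − (0)(-5) = -30
C→D: (0)(1) − (-2)(-5) = -10
D→A: (-2)(0) − (4)(1) = -4
Σ = -64
Area = |Σ|/2 = 32.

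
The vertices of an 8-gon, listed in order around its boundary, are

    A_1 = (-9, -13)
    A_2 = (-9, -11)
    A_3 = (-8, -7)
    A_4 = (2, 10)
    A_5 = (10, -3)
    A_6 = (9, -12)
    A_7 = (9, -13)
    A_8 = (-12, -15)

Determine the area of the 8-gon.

293.5

Apply the shoelace formula: 2A = Σ (x_i·y_{i+1} − x_{i+1}·y_i), indices taken mod 8.
Σ = (-18) + (-25) + (-66) + (-106) + (-93) + (-9) + (-291) + (21) = -587
Area = |Σ|/2 = 293.5.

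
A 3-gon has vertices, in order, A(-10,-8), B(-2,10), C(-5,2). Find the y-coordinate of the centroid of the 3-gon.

Apply Gauss's area formula. First the cross-terms c_i = x_i·y_{i+1} − x_{i+1}·y_i:
  -116, 46, 60  ⇒  2A = -10, A = -5.
Then Σ (y_i + y_{i+1})·c_i = -40, so ȳ = -40 / (6·(-5)) = 4/3.

4/3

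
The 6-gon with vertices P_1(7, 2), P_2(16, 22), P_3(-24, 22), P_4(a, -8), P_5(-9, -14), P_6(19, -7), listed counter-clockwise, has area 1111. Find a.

The doubled signed area Σ (x_i y_{i+1} − x_{i+1} y_i) is linear in a.
With a=0 it equals 1538; the coefficient of a is -36 (from the two edges through P_4).
So -36·a + 1538 = 2·1111 = 2222 ⇒ a = -19.

-19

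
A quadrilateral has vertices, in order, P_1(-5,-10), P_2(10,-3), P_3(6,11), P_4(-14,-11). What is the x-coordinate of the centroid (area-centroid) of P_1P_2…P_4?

19/78

Apply the shoelace (surveyor's) formula. First the cross-terms c_i = x_i·y_{i+1} − x_{i+1}·y_i:
  115, 128, 88, 85  ⇒  2A = 416, A = 208.
Then Σ (x_i + x_{i+1})·c_i = 304, so x̄ = 304 / (6·208) = 19/78.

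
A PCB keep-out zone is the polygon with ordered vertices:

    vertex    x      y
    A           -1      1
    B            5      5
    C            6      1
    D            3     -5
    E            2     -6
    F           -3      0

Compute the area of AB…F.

Apply the shoelace (surveyor's) formula: 2A = Σ (x_i·y_{i+1} − x_{i+1}·y_i), indices taken mod 6.
Σ = (-10) + (-25) + (-33) + (-8) + (-18) + (-3) = -97
Area = |Σ|/2 = 48.5.

48.5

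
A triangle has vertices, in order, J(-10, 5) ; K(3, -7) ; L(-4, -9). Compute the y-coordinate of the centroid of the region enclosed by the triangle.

Apply the shoelace formula. First the cross-terms c_i = x_i·y_{i+1} − x_{i+1}·y_i:
  55, -55, -110  ⇒  2A = -110, A = -55.
Then Σ (y_i + y_{i+1})·c_i = 1210, so ȳ = 1210 / (6·(-55)) = -11/3.

-11/3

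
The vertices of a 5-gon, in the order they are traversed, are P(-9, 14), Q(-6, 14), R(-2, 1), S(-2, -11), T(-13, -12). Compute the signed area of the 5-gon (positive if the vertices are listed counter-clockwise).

-202.5

Apply the shoelace formula: 2A = Σ (x_i·y_{i+1} − x_{i+1}·y_i), indices taken mod 5.
Σ = (-42) + (22) + (24) + (-119) + (-290) = -405
Signed area = Σ/2 = -202.5 (negative ⇒ clockwise traversal).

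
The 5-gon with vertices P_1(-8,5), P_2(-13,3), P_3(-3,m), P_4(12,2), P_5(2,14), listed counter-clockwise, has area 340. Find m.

Write out the shoelace sum; only the two edges meeting at P_3 involve m:
2·Area = [((-13)·m − (-3)·3) + ((-3)·2 − 12·m)] + 327
       = -25·m + 330 = 680
⇒ m = -14.

-14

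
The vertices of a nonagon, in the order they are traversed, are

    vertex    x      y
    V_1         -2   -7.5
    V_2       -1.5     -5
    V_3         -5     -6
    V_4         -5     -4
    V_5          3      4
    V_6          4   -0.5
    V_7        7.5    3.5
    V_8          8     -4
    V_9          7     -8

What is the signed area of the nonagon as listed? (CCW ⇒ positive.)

Apply the shoelace (surveyor's) formula: 2A = Σ (x_i·y_{i+1} − x_{i+1}·y_i), indices taken mod 9.
Cross-terms: -1.25, -16, -10, -8, -17.5, 17.75, -58, -36, -68.5  ⇒  Σ = -197.5
Signed area = Σ/2 = -98.75 (negative ⇒ clockwise traversal).

-98.75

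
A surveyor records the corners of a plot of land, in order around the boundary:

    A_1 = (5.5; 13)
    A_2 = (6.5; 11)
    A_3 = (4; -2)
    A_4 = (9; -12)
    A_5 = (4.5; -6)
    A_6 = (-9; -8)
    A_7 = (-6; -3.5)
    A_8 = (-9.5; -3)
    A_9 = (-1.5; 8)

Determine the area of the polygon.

Apply the shoelace (surveyor's) formula: 2A = Σ (x_i·y_{i+1} − x_{i+1}·y_i), indices taken mod 9.
Σ = (-24) + (-57) + (-30) + (0) + (-90) + (-16.5) + (-15.25) + (-80.5) + (-63.5) = -376.75
Area = |Σ|/2 = 188.375.

188.375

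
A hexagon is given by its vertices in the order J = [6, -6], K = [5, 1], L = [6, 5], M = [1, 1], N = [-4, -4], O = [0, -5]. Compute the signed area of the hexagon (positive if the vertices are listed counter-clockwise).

Apply the shoelace formula: 2A = Σ (x_i·y_{i+1} − x_{i+1}·y_i), indices taken mod 6.
J→K: (6)(1) − (5)(-6) = 36
K→L: (5)(5) − (6)(1) = 19
L→M: (6)(1) − (1)(5) = 1
M→N: (1)(-4) − (-4)(1) = 0
N→O: (-4)(-5) − (0)(-4) = 20
O→J: (0)(-6) − (6)(-5) = 30
Σ = 106
Signed area = Σ/2 = 53 (positive ⇒ counter-clockwise traversal).

53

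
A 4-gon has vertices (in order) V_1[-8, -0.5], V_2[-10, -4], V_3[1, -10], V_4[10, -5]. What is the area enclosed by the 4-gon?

Apply the surveyor's formula: 2A = Σ (x_i·y_{i+1} − x_{i+1}·y_i), indices taken mod 4.
V_1→V_2: (-8)(-4) − (-10)(-0.5) = 27
V_2→V_3: (-10)(-10) − (1)(-4) = 104
V_3→V_4: (1)(-5) − (10)(-10) = 95
V_4→V_1: (10)(-0.5) − (-8)(-5) = -45
Σ = 181
Area = |Σ|/2 = 90.5.

90.5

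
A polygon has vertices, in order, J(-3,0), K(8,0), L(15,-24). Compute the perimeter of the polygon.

66

|JK| = √((11)² + (0)²) = √121 = 11
|KL| = √((7)² + (-24)²) = √625 = 25
|LJ| = √((-18)² + (24)²) = √900 = 30
Perimeter = 11 + 25 + 30 = 66.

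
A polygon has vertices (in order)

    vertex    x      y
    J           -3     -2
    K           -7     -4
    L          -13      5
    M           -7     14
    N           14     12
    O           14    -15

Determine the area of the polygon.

483.5

Apply the surveyor's formula: 2A = Σ (x_i·y_{i+1} − x_{i+1}·y_i), indices taken mod 6.
J→K: (-3)(-4) − (-7)(-2) = -2
K→L: (-7)(5) − (-13)(-4) = -87
L→M: (-13)(14) − (-7)(5) = -147
M→N: (-7)(12) − (14)(14) = -280
N→O: (14)(-15) − (14)(12) = -378
O→J: (14)(-2) − (-3)(-15) = -73
Σ = -967
Area = |Σ|/2 = 483.5.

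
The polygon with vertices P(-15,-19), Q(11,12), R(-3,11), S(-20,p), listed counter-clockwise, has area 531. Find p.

The doubled signed area Σ (x_i y_{i+1} − x_{i+1} y_i) is linear in p.
With p=0 it equals 786; the coefficient of p is 12 (from the two edges through S).
So 12·p + 786 = 2·531 = 1062 ⇒ p = 23.

23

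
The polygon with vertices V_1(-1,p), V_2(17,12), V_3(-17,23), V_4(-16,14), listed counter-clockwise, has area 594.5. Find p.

-14

Write out the shoelace sum; only the two edges meeting at V_1 involve p:
2·Area = [((-16)·p − (-1)·14) + ((-1)·12 − 17·p)] + 725
       = -33·p + 727 = 1189
⇒ p = -14.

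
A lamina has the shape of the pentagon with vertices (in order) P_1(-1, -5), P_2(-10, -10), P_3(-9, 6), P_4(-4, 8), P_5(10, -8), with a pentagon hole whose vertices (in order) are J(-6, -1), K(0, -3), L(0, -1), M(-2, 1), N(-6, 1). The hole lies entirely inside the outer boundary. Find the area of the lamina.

156

Outer boundary:
Apply Gauss's area formula: 2A = Σ (x_i·y_{i+1} − x_{i+1}·y_i), indices taken mod 5.
Cross-terms: -40, -150, -48, -48, -58  ⇒  Σ = -344
Area = |Σ|/2 = 172.
Hole:
Apply the shoelace (surveyor's) formula: 2A = Σ (x_i·y_{i+1} − x_{i+1}·y_i), indices taken mod 5.
Σ = (18) + (0) + (-2) + (4) + (12) = 32
Area = |Σ|/2 = 16.
Net area = 172 − 16 = 156.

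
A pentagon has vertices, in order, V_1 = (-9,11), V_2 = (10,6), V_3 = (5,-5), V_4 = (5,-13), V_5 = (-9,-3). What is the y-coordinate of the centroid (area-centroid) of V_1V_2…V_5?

Apply Gauss's area formula. First the cross-terms c_i = x_i·y_{i+1} − x_{i+1}·y_i:
  -164, -80, -40, -132, -126  ⇒  2A = -542, A = -271.
Then Σ (y_i + y_{i+1})·c_i = -1044, so ȳ = -1044 / (6·(-271)) = 174/271.

174/271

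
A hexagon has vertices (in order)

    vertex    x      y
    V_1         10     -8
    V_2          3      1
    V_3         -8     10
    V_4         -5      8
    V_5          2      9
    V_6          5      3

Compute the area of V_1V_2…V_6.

56

Apply the shoelace (surveyor's) formula: 2A = Σ (x_i·y_{i+1} − x_{i+1}·y_i), indices taken mod 6.
V_1→V_2: (10)(1) − (3)(-8) = 34
V_2→V_3: (3)(10) − (-8)(1) = 38
V_3→V_4: (-8)(8) − (-5)(10) = -14
V_4→V_5: (-5)(9) − (2)(8) = -61
V_5→V_6: (2)(3) − (5)(9) = -39
V_6→V_1: (5)(-8) − (10)(3) = -70
Σ = -112
Area = |Σ|/2 = 56.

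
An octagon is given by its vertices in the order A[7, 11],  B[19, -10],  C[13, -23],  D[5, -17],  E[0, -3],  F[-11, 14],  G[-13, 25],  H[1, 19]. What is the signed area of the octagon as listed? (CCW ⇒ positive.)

-613.5

A→B: (7)(-10) − (19)(11) = -279
B→C: (19)(-23) − (13)(-10) = -307
C→D: (13)(-17) − (5)(-23) = -106
D→E: (5)(-3) − (0)(-17) = -15
E→F: (0)(14) − (-11)(-3) = -33
F→G: (-11)(25) − (-13)(14) = -93
G→H: (-13)(19) − (1)(25) = -272
H→A: (1)(11) − (7)(19) = -122
Σ = -1227
Signed area = Σ/2 = -613.5 (negative ⇒ clockwise traversal).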